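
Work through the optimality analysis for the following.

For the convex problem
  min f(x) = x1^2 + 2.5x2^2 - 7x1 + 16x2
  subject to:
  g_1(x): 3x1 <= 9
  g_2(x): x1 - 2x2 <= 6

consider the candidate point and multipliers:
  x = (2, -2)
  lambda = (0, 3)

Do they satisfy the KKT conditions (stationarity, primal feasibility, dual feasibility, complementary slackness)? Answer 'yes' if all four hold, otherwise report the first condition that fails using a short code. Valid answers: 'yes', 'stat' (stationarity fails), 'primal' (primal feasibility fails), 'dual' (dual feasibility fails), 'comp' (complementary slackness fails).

Gradient of f: grad f(x) = Q x + c = (-3, 6)
Constraint values g_i(x) = a_i^T x - b_i:
  g_1((2, -2)) = -3
  g_2((2, -2)) = 0
Stationarity residual: grad f(x) + sum_i lambda_i a_i = (0, 0)
  -> stationarity OK
Primal feasibility (all g_i <= 0): OK
Dual feasibility (all lambda_i >= 0): OK
Complementary slackness (lambda_i * g_i(x) = 0 for all i): OK

Verdict: yes, KKT holds.

yes


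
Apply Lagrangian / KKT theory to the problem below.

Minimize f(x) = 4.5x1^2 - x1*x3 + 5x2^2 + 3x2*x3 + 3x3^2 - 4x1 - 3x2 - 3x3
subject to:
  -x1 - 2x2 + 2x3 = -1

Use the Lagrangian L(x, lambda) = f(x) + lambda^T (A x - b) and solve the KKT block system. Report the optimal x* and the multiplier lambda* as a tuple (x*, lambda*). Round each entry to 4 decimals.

Form the Lagrangian:
  L(x, lambda) = (1/2) x^T Q x + c^T x + lambda^T (A x - b)
Stationarity (grad_x L = 0): Q x + c + A^T lambda = 0.
Primal feasibility: A x = b.

This gives the KKT block system:
  [ Q   A^T ] [ x     ]   [-c ]
  [ A    0  ] [ lambda ] = [ b ]

Solving the linear system:
  x*      = (0.54, 0.3914, 0.1614)
  lambda* = (0.6989)
  f(x*)   = -1.5597

x* = (0.54, 0.3914, 0.1614), lambda* = (0.6989)


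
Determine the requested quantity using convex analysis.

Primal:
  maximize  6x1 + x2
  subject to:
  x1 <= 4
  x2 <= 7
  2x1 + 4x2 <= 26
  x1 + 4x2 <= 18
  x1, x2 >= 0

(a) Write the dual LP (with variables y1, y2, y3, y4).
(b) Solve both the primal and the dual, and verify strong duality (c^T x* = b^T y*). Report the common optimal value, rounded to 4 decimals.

The standard primal-dual pair for 'max c^T x s.t. A x <= b, x >= 0' is:
  Dual:  min b^T y  s.t.  A^T y >= c,  y >= 0.

So the dual LP is:
  minimize  4y1 + 7y2 + 26y3 + 18y4
  subject to:
    y1 + 2y3 + y4 >= 6
    y2 + 4y3 + 4y4 >= 1
    y1, y2, y3, y4 >= 0

Solving the primal: x* = (4, 3.5).
  primal value c^T x* = 27.5.
Solving the dual: y* = (5.75, 0, 0, 0.25).
  dual value b^T y* = 27.5.
Strong duality: c^T x* = b^T y*. Confirmed.

27.5


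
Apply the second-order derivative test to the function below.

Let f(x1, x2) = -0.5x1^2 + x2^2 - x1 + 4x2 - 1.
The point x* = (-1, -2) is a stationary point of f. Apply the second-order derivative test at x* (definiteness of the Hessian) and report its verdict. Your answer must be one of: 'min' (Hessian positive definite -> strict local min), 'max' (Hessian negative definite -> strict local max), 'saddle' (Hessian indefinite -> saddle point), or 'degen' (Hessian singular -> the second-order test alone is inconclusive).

Compute the Hessian H = grad^2 f:
  H = [[-1, 0], [0, 2]]
Verify stationarity: grad f(x*) = H x* + g = (0, 0).
Eigenvalues of H: -1, 2.
Eigenvalues have mixed signs, so H is indefinite -> x* is a saddle point.

saddle


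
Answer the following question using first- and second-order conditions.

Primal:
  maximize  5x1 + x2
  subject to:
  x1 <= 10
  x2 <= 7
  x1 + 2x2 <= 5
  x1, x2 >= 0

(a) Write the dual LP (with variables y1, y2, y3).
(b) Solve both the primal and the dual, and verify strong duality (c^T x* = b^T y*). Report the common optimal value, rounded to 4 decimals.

The standard primal-dual pair for 'max c^T x s.t. A x <= b, x >= 0' is:
  Dual:  min b^T y  s.t.  A^T y >= c,  y >= 0.

So the dual LP is:
  minimize  10y1 + 7y2 + 5y3
  subject to:
    y1 + y3 >= 5
    y2 + 2y3 >= 1
    y1, y2, y3 >= 0

Solving the primal: x* = (5, 0).
  primal value c^T x* = 25.
Solving the dual: y* = (0, 0, 5).
  dual value b^T y* = 25.
Strong duality: c^T x* = b^T y*. Confirmed.

25


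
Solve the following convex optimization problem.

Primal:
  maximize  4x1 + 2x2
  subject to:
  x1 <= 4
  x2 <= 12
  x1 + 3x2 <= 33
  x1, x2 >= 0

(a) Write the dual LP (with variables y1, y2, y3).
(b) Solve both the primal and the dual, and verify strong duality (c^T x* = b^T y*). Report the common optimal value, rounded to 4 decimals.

The standard primal-dual pair for 'max c^T x s.t. A x <= b, x >= 0' is:
  Dual:  min b^T y  s.t.  A^T y >= c,  y >= 0.

So the dual LP is:
  minimize  4y1 + 12y2 + 33y3
  subject to:
    y1 + y3 >= 4
    y2 + 3y3 >= 2
    y1, y2, y3 >= 0

Solving the primal: x* = (4, 9.6667).
  primal value c^T x* = 35.3333.
Solving the dual: y* = (3.3333, 0, 0.6667).
  dual value b^T y* = 35.3333.
Strong duality: c^T x* = b^T y*. Confirmed.

35.3333


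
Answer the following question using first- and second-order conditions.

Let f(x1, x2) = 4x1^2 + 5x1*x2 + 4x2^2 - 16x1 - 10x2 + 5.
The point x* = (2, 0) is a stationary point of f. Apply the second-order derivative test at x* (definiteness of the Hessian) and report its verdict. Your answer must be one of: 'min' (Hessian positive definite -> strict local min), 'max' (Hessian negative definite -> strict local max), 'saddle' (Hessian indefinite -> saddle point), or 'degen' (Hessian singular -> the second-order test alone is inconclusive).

Compute the Hessian H = grad^2 f:
  H = [[8, 5], [5, 8]]
Verify stationarity: grad f(x*) = H x* + g = (0, 0).
Eigenvalues of H: 3, 13.
Both eigenvalues > 0, so H is positive definite -> x* is a strict local min.

min


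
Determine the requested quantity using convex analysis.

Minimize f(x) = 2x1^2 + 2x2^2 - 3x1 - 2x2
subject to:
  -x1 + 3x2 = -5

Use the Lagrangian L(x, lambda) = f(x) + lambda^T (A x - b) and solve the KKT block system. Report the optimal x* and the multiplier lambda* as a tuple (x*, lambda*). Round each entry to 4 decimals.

Form the Lagrangian:
  L(x, lambda) = (1/2) x^T Q x + c^T x + lambda^T (A x - b)
Stationarity (grad_x L = 0): Q x + c + A^T lambda = 0.
Primal feasibility: A x = b.

This gives the KKT block system:
  [ Q   A^T ] [ x     ]   [-c ]
  [ A    0  ] [ lambda ] = [ b ]

Solving the linear system:
  x*      = (1.325, -1.225)
  lambda* = (2.3)
  f(x*)   = 4.9875

x* = (1.325, -1.225), lambda* = (2.3)


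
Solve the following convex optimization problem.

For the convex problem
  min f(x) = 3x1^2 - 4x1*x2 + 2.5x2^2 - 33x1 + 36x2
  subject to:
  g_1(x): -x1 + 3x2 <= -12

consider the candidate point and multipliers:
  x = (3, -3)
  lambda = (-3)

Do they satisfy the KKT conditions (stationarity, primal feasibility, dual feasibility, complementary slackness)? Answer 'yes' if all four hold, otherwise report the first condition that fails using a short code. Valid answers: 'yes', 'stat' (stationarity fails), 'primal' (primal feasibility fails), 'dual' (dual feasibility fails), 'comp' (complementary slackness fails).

Gradient of f: grad f(x) = Q x + c = (-3, 9)
Constraint values g_i(x) = a_i^T x - b_i:
  g_1((3, -3)) = 0
Stationarity residual: grad f(x) + sum_i lambda_i a_i = (0, 0)
  -> stationarity OK
Primal feasibility (all g_i <= 0): OK
Dual feasibility (all lambda_i >= 0): FAILS
Complementary slackness (lambda_i * g_i(x) = 0 for all i): OK

Verdict: the first failing condition is dual_feasibility -> dual.

dual


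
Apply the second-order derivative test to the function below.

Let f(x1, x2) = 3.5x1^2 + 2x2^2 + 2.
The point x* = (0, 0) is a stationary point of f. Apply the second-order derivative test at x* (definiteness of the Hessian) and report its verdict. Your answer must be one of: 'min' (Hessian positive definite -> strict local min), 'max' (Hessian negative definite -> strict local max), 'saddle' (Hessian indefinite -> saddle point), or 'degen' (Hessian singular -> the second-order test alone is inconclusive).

Compute the Hessian H = grad^2 f:
  H = [[7, 0], [0, 4]]
Verify stationarity: grad f(x*) = H x* + g = (0, 0).
Eigenvalues of H: 4, 7.
Both eigenvalues > 0, so H is positive definite -> x* is a strict local min.

min


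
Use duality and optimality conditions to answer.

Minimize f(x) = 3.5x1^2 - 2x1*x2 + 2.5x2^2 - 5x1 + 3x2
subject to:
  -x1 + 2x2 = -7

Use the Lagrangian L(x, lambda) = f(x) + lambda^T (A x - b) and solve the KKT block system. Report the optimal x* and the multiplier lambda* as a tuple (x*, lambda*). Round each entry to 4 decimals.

Form the Lagrangian:
  L(x, lambda) = (1/2) x^T Q x + c^T x + lambda^T (A x - b)
Stationarity (grad_x L = 0): Q x + c + A^T lambda = 0.
Primal feasibility: A x = b.

This gives the KKT block system:
  [ Q   A^T ] [ x     ]   [-c ]
  [ A    0  ] [ lambda ] = [ b ]

Solving the linear system:
  x*      = (0.84, -3.08)
  lambda* = (7.04)
  f(x*)   = 17.92

x* = (0.84, -3.08), lambda* = (7.04)


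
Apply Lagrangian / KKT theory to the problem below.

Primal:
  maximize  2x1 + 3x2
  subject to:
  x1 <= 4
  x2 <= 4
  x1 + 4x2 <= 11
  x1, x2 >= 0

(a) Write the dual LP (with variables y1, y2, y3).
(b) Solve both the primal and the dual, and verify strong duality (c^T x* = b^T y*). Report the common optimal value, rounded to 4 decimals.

The standard primal-dual pair for 'max c^T x s.t. A x <= b, x >= 0' is:
  Dual:  min b^T y  s.t.  A^T y >= c,  y >= 0.

So the dual LP is:
  minimize  4y1 + 4y2 + 11y3
  subject to:
    y1 + y3 >= 2
    y2 + 4y3 >= 3
    y1, y2, y3 >= 0

Solving the primal: x* = (4, 1.75).
  primal value c^T x* = 13.25.
Solving the dual: y* = (1.25, 0, 0.75).
  dual value b^T y* = 13.25.
Strong duality: c^T x* = b^T y*. Confirmed.

13.25


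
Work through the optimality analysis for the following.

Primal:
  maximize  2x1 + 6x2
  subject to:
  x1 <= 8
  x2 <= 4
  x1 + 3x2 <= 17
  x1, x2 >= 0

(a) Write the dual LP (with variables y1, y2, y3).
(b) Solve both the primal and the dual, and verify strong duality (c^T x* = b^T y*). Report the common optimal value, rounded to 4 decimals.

The standard primal-dual pair for 'max c^T x s.t. A x <= b, x >= 0' is:
  Dual:  min b^T y  s.t.  A^T y >= c,  y >= 0.

So the dual LP is:
  minimize  8y1 + 4y2 + 17y3
  subject to:
    y1 + y3 >= 2
    y2 + 3y3 >= 6
    y1, y2, y3 >= 0

Solving the primal: x* = (5, 4).
  primal value c^T x* = 34.
Solving the dual: y* = (0, 0, 2).
  dual value b^T y* = 34.
Strong duality: c^T x* = b^T y*. Confirmed.

34


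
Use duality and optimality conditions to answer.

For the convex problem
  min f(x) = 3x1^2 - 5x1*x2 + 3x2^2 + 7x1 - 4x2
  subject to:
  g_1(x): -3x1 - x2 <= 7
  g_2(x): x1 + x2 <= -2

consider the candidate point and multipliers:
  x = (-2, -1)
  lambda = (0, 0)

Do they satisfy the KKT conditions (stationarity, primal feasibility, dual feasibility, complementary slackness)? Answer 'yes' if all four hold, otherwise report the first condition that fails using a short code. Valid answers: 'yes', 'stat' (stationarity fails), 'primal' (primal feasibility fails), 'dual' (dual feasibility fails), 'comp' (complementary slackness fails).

Gradient of f: grad f(x) = Q x + c = (0, 0)
Constraint values g_i(x) = a_i^T x - b_i:
  g_1((-2, -1)) = 0
  g_2((-2, -1)) = -1
Stationarity residual: grad f(x) + sum_i lambda_i a_i = (0, 0)
  -> stationarity OK
Primal feasibility (all g_i <= 0): OK
Dual feasibility (all lambda_i >= 0): OK
Complementary slackness (lambda_i * g_i(x) = 0 for all i): OK

Verdict: yes, KKT holds.

yes


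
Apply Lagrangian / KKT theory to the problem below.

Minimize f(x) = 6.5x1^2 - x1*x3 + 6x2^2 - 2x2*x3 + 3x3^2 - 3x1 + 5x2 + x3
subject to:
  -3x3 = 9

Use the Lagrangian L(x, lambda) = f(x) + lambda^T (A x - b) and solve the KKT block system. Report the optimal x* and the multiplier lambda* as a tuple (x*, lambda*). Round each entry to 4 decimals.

Form the Lagrangian:
  L(x, lambda) = (1/2) x^T Q x + c^T x + lambda^T (A x - b)
Stationarity (grad_x L = 0): Q x + c + A^T lambda = 0.
Primal feasibility: A x = b.

This gives the KKT block system:
  [ Q   A^T ] [ x     ]   [-c ]
  [ A    0  ] [ lambda ] = [ b ]

Solving the linear system:
  x*      = (0, -0.9167, -3)
  lambda* = (-5.0556)
  f(x*)   = 18.9583

x* = (0, -0.9167, -3), lambda* = (-5.0556)


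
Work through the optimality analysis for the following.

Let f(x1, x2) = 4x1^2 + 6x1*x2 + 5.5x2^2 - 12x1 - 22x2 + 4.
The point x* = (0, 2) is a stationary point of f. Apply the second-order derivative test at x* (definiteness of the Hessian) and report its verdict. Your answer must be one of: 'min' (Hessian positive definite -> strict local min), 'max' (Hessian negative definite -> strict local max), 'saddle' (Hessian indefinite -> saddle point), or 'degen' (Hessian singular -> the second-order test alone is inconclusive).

Compute the Hessian H = grad^2 f:
  H = [[8, 6], [6, 11]]
Verify stationarity: grad f(x*) = H x* + g = (0, 0).
Eigenvalues of H: 3.3153, 15.6847.
Both eigenvalues > 0, so H is positive definite -> x* is a strict local min.

min


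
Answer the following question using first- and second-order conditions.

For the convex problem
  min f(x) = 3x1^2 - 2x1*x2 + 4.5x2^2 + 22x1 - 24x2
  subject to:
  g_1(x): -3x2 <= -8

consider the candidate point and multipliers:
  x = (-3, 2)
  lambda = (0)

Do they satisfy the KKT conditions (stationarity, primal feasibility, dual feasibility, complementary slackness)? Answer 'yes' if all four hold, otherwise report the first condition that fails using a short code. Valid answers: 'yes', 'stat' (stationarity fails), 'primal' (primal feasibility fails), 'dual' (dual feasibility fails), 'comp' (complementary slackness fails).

Gradient of f: grad f(x) = Q x + c = (0, 0)
Constraint values g_i(x) = a_i^T x - b_i:
  g_1((-3, 2)) = 2
Stationarity residual: grad f(x) + sum_i lambda_i a_i = (0, 0)
  -> stationarity OK
Primal feasibility (all g_i <= 0): FAILS
Dual feasibility (all lambda_i >= 0): OK
Complementary slackness (lambda_i * g_i(x) = 0 for all i): OK

Verdict: the first failing condition is primal_feasibility -> primal.

primal


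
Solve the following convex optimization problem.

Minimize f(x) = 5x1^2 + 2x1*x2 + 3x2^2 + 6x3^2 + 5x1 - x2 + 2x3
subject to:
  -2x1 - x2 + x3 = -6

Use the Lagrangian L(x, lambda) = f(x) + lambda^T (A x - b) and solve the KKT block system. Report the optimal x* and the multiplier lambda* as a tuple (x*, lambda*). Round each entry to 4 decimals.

Form the Lagrangian:
  L(x, lambda) = (1/2) x^T Q x + c^T x + lambda^T (A x - b)
Stationarity (grad_x L = 0): Q x + c + A^T lambda = 0.
Primal feasibility: A x = b.

This gives the KKT block system:
  [ Q   A^T ] [ x     ]   [-c ]
  [ A    0  ] [ lambda ] = [ b ]

Solving the linear system:
  x*      = (1.587, 1.6522, -1.1739)
  lambda* = (12.087)
  f(x*)   = 38.2283

x* = (1.587, 1.6522, -1.1739), lambda* = (12.087)


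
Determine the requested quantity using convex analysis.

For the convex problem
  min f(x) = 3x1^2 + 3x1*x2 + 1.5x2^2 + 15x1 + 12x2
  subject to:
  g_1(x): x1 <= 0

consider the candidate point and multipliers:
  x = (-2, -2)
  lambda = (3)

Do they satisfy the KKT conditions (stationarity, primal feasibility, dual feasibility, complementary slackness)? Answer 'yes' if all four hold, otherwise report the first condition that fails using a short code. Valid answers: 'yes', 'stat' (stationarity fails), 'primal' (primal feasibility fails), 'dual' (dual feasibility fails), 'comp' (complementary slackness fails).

Gradient of f: grad f(x) = Q x + c = (-3, 0)
Constraint values g_i(x) = a_i^T x - b_i:
  g_1((-2, -2)) = -2
Stationarity residual: grad f(x) + sum_i lambda_i a_i = (0, 0)
  -> stationarity OK
Primal feasibility (all g_i <= 0): OK
Dual feasibility (all lambda_i >= 0): OK
Complementary slackness (lambda_i * g_i(x) = 0 for all i): FAILS

Verdict: the first failing condition is complementary_slackness -> comp.

comp


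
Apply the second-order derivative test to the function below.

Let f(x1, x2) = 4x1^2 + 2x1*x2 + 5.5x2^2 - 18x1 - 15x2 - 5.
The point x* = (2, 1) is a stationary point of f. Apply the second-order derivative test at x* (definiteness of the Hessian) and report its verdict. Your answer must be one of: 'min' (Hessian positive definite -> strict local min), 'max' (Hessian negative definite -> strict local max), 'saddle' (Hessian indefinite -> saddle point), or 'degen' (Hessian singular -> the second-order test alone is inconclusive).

Compute the Hessian H = grad^2 f:
  H = [[8, 2], [2, 11]]
Verify stationarity: grad f(x*) = H x* + g = (0, 0).
Eigenvalues of H: 7, 12.
Both eigenvalues > 0, so H is positive definite -> x* is a strict local min.

min


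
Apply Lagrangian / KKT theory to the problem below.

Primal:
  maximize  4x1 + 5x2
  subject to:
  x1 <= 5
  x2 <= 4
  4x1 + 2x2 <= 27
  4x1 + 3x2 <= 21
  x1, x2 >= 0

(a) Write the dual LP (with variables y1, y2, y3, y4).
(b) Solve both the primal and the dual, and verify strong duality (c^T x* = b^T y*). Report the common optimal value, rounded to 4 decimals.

The standard primal-dual pair for 'max c^T x s.t. A x <= b, x >= 0' is:
  Dual:  min b^T y  s.t.  A^T y >= c,  y >= 0.

So the dual LP is:
  minimize  5y1 + 4y2 + 27y3 + 21y4
  subject to:
    y1 + 4y3 + 4y4 >= 4
    y2 + 2y3 + 3y4 >= 5
    y1, y2, y3, y4 >= 0

Solving the primal: x* = (2.25, 4).
  primal value c^T x* = 29.
Solving the dual: y* = (0, 2, 0, 1).
  dual value b^T y* = 29.
Strong duality: c^T x* = b^T y*. Confirmed.

29


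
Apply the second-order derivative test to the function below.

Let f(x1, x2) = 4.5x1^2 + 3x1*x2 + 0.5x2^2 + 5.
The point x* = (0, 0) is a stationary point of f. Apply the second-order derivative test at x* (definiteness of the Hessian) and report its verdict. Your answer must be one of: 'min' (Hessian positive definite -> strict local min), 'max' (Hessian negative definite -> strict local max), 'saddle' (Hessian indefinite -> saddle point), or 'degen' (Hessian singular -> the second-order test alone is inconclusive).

Compute the Hessian H = grad^2 f:
  H = [[9, 3], [3, 1]]
Verify stationarity: grad f(x*) = H x* + g = (0, 0).
Eigenvalues of H: 0, 10.
H has a zero eigenvalue (singular; positive semidefinite but not definite), so H is neither positive definite, negative definite, nor indefinite. The second-order test alone is inconclusive -> degen.
(Indeed, f is constant along the null direction of H through x*, so x* is not a strict local extremum.)

degen


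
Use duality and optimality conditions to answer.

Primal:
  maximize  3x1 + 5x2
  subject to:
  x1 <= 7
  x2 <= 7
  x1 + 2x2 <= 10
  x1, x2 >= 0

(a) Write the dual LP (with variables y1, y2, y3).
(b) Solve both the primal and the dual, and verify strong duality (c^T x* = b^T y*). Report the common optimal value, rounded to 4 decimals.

The standard primal-dual pair for 'max c^T x s.t. A x <= b, x >= 0' is:
  Dual:  min b^T y  s.t.  A^T y >= c,  y >= 0.

So the dual LP is:
  minimize  7y1 + 7y2 + 10y3
  subject to:
    y1 + y3 >= 3
    y2 + 2y3 >= 5
    y1, y2, y3 >= 0

Solving the primal: x* = (7, 1.5).
  primal value c^T x* = 28.5.
Solving the dual: y* = (0.5, 0, 2.5).
  dual value b^T y* = 28.5.
Strong duality: c^T x* = b^T y*. Confirmed.

28.5


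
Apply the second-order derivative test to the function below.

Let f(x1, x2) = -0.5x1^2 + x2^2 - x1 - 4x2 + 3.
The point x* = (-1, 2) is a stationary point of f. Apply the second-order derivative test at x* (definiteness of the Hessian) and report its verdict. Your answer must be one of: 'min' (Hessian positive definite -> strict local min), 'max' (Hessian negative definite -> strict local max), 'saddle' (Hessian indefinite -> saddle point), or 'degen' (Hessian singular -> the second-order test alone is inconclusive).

Compute the Hessian H = grad^2 f:
  H = [[-1, 0], [0, 2]]
Verify stationarity: grad f(x*) = H x* + g = (0, 0).
Eigenvalues of H: -1, 2.
Eigenvalues have mixed signs, so H is indefinite -> x* is a saddle point.

saddle


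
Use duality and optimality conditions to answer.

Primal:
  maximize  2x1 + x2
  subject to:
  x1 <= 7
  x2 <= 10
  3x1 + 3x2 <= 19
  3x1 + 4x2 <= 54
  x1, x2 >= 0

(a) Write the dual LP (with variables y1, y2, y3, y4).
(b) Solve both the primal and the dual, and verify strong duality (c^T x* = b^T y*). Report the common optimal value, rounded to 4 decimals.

The standard primal-dual pair for 'max c^T x s.t. A x <= b, x >= 0' is:
  Dual:  min b^T y  s.t.  A^T y >= c,  y >= 0.

So the dual LP is:
  minimize  7y1 + 10y2 + 19y3 + 54y4
  subject to:
    y1 + 3y3 + 3y4 >= 2
    y2 + 3y3 + 4y4 >= 1
    y1, y2, y3, y4 >= 0

Solving the primal: x* = (6.3333, 0).
  primal value c^T x* = 12.6667.
Solving the dual: y* = (0, 0, 0.6667, 0).
  dual value b^T y* = 12.6667.
Strong duality: c^T x* = b^T y*. Confirmed.

12.6667


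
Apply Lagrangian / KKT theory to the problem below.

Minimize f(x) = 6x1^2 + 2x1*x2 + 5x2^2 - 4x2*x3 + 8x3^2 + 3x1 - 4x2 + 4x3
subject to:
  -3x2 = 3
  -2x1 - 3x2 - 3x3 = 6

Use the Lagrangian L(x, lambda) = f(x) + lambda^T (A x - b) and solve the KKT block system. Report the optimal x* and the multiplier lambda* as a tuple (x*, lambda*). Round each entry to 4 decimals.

Form the Lagrangian:
  L(x, lambda) = (1/2) x^T Q x + c^T x + lambda^T (A x - b)
Stationarity (grad_x L = 0): Q x + c + A^T lambda = 0.
Primal feasibility: A x = b.

This gives the KKT block system:
  [ Q   A^T ] [ x     ]   [-c ]
  [ A    0  ] [ lambda ] = [ b ]

Solving the linear system:
  x*      = (-0.3314, -1, -0.7791)
  lambda* = (-2.3605, -1.4884)
  f(x*)   = 7.9506

x* = (-0.3314, -1, -0.7791), lambda* = (-2.3605, -1.4884)


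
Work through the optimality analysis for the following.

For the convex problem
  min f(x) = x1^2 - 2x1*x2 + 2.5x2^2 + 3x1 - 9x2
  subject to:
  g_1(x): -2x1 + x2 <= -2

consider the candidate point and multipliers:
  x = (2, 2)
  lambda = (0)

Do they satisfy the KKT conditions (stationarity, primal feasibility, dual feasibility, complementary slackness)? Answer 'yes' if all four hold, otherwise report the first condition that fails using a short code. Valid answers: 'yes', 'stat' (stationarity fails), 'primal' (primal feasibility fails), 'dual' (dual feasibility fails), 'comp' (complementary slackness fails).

Gradient of f: grad f(x) = Q x + c = (3, -3)
Constraint values g_i(x) = a_i^T x - b_i:
  g_1((2, 2)) = 0
Stationarity residual: grad f(x) + sum_i lambda_i a_i = (3, -3)
  -> stationarity FAILS
Primal feasibility (all g_i <= 0): OK
Dual feasibility (all lambda_i >= 0): OK
Complementary slackness (lambda_i * g_i(x) = 0 for all i): OK

Verdict: the first failing condition is stationarity -> stat.

stat


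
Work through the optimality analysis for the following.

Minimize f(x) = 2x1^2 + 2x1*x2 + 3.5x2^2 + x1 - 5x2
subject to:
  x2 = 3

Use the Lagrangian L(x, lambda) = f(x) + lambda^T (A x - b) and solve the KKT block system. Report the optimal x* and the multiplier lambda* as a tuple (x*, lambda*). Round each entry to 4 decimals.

Form the Lagrangian:
  L(x, lambda) = (1/2) x^T Q x + c^T x + lambda^T (A x - b)
Stationarity (grad_x L = 0): Q x + c + A^T lambda = 0.
Primal feasibility: A x = b.

This gives the KKT block system:
  [ Q   A^T ] [ x     ]   [-c ]
  [ A    0  ] [ lambda ] = [ b ]

Solving the linear system:
  x*      = (-1.75, 3)
  lambda* = (-12.5)
  f(x*)   = 10.375

x* = (-1.75, 3), lambda* = (-12.5)


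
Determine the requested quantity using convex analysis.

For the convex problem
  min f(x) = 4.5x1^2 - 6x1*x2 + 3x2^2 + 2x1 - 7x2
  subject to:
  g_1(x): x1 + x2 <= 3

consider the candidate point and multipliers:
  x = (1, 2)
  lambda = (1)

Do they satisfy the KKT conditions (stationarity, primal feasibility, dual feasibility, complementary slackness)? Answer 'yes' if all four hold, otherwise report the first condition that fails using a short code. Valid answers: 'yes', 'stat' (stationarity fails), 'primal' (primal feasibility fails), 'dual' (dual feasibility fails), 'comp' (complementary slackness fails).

Gradient of f: grad f(x) = Q x + c = (-1, -1)
Constraint values g_i(x) = a_i^T x - b_i:
  g_1((1, 2)) = 0
Stationarity residual: grad f(x) + sum_i lambda_i a_i = (0, 0)
  -> stationarity OK
Primal feasibility (all g_i <= 0): OK
Dual feasibility (all lambda_i >= 0): OK
Complementary slackness (lambda_i * g_i(x) = 0 for all i): OK

Verdict: yes, KKT holds.

yes


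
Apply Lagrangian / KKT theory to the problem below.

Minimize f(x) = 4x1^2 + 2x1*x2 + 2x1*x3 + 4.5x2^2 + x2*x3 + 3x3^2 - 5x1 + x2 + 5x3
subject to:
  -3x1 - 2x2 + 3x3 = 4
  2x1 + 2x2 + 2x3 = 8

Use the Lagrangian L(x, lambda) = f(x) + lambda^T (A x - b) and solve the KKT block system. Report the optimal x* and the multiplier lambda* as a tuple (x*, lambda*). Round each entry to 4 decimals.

Form the Lagrangian:
  L(x, lambda) = (1/2) x^T Q x + c^T x + lambda^T (A x - b)
Stationarity (grad_x L = 0): Q x + c + A^T lambda = 0.
Primal feasibility: A x = b.

This gives the KKT block system:
  [ Q   A^T ] [ x     ]   [-c ]
  [ A    0  ] [ lambda ] = [ b ]

Solving the linear system:
  x*      = (0.8469, 0.5837, 2.5694)
  lambda* = (-2.4354, -7.6938)
  f(x*)   = 40.244

x* = (0.8469, 0.5837, 2.5694), lambda* = (-2.4354, -7.6938)


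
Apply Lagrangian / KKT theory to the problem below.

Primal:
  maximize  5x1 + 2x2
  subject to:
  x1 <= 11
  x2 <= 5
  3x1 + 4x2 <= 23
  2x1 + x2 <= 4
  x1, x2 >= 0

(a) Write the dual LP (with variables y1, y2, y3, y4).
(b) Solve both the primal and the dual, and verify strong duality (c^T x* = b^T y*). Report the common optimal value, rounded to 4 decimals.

The standard primal-dual pair for 'max c^T x s.t. A x <= b, x >= 0' is:
  Dual:  min b^T y  s.t.  A^T y >= c,  y >= 0.

So the dual LP is:
  minimize  11y1 + 5y2 + 23y3 + 4y4
  subject to:
    y1 + 3y3 + 2y4 >= 5
    y2 + 4y3 + y4 >= 2
    y1, y2, y3, y4 >= 0

Solving the primal: x* = (2, 0).
  primal value c^T x* = 10.
Solving the dual: y* = (0, 0, 0, 2.5).
  dual value b^T y* = 10.
Strong duality: c^T x* = b^T y*. Confirmed.

10


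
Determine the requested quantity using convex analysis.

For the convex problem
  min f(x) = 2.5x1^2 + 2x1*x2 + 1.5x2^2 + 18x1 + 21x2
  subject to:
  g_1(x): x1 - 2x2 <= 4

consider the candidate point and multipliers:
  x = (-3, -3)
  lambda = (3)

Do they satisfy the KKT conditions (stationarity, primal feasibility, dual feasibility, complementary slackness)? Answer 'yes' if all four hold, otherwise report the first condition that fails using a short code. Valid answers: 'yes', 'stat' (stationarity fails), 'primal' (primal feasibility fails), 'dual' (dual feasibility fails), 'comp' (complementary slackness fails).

Gradient of f: grad f(x) = Q x + c = (-3, 6)
Constraint values g_i(x) = a_i^T x - b_i:
  g_1((-3, -3)) = -1
Stationarity residual: grad f(x) + sum_i lambda_i a_i = (0, 0)
  -> stationarity OK
Primal feasibility (all g_i <= 0): OK
Dual feasibility (all lambda_i >= 0): OK
Complementary slackness (lambda_i * g_i(x) = 0 for all i): FAILS

Verdict: the first failing condition is complementary_slackness -> comp.

comp


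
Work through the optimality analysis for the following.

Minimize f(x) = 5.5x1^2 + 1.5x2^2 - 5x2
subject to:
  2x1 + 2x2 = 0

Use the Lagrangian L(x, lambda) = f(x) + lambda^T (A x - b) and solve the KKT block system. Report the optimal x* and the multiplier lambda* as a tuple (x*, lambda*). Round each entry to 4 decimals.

Form the Lagrangian:
  L(x, lambda) = (1/2) x^T Q x + c^T x + lambda^T (A x - b)
Stationarity (grad_x L = 0): Q x + c + A^T lambda = 0.
Primal feasibility: A x = b.

This gives the KKT block system:
  [ Q   A^T ] [ x     ]   [-c ]
  [ A    0  ] [ lambda ] = [ b ]

Solving the linear system:
  x*      = (-0.3571, 0.3571)
  lambda* = (1.9643)
  f(x*)   = -0.8929

x* = (-0.3571, 0.3571), lambda* = (1.9643)


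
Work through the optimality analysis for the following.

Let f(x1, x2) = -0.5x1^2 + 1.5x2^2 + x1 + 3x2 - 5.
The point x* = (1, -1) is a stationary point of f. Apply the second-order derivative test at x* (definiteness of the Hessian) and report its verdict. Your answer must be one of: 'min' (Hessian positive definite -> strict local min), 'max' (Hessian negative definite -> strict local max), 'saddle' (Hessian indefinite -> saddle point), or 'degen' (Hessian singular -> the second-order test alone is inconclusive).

Compute the Hessian H = grad^2 f:
  H = [[-1, 0], [0, 3]]
Verify stationarity: grad f(x*) = H x* + g = (0, 0).
Eigenvalues of H: -1, 3.
Eigenvalues have mixed signs, so H is indefinite -> x* is a saddle point.

saddle


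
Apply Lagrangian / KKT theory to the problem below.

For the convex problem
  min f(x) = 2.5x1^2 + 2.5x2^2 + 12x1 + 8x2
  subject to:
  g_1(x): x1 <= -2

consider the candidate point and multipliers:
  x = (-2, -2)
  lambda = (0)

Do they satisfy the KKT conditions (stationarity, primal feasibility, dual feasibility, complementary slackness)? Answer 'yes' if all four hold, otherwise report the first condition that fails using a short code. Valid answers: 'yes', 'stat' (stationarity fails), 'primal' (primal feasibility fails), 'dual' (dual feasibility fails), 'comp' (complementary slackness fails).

Gradient of f: grad f(x) = Q x + c = (2, -2)
Constraint values g_i(x) = a_i^T x - b_i:
  g_1((-2, -2)) = 0
Stationarity residual: grad f(x) + sum_i lambda_i a_i = (2, -2)
  -> stationarity FAILS
Primal feasibility (all g_i <= 0): OK
Dual feasibility (all lambda_i >= 0): OK
Complementary slackness (lambda_i * g_i(x) = 0 for all i): OK

Verdict: the first failing condition is stationarity -> stat.

stat


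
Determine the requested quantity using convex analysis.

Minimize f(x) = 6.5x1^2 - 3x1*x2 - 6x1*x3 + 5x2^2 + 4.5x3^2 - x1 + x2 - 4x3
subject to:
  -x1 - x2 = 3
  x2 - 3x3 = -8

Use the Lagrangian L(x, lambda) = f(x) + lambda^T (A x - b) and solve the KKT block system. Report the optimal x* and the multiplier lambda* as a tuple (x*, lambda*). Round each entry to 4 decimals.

Form the Lagrangian:
  L(x, lambda) = (1/2) x^T Q x + c^T x + lambda^T (A x - b)
Stationarity (grad_x L = 0): Q x + c + A^T lambda = 0.
Primal feasibility: A x = b.

This gives the KKT block system:
  [ Q   A^T ] [ x     ]   [-c ]
  [ A    0  ] [ lambda ] = [ b ]

Solving the linear system:
  x*      = (-0.6863, -2.3137, 1.8954)
  lambda* = (-14.3529, 5.7255)
  f(x*)   = 39.8268

x* = (-0.6863, -2.3137, 1.8954), lambda* = (-14.3529, 5.7255)


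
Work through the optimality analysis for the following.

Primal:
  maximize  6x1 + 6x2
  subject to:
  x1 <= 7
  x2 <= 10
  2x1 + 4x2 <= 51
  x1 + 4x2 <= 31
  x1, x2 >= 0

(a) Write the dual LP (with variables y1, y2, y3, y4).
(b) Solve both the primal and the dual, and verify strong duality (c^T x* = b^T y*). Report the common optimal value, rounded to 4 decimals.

The standard primal-dual pair for 'max c^T x s.t. A x <= b, x >= 0' is:
  Dual:  min b^T y  s.t.  A^T y >= c,  y >= 0.

So the dual LP is:
  minimize  7y1 + 10y2 + 51y3 + 31y4
  subject to:
    y1 + 2y3 + y4 >= 6
    y2 + 4y3 + 4y4 >= 6
    y1, y2, y3, y4 >= 0

Solving the primal: x* = (7, 6).
  primal value c^T x* = 78.
Solving the dual: y* = (4.5, 0, 0, 1.5).
  dual value b^T y* = 78.
Strong duality: c^T x* = b^T y*. Confirmed.

78


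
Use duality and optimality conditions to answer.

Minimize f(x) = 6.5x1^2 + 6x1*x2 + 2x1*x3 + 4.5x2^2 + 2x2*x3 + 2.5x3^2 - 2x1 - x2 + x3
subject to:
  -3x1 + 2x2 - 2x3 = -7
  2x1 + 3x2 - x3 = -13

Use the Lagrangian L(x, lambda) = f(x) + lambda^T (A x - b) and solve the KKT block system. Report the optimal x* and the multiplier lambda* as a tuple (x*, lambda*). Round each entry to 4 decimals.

Form the Lagrangian:
  L(x, lambda) = (1/2) x^T Q x + c^T x + lambda^T (A x - b)
Stationarity (grad_x L = 0): Q x + c + A^T lambda = 0.
Primal feasibility: A x = b.

This gives the KKT block system:
  [ Q   A^T ] [ x     ]   [-c ]
  [ A    0  ] [ lambda ] = [ b ]

Solving the linear system:
  x*      = (-1.1674, -2.707, 2.5441)
  lambda* = (-2.3409, 10.6537)
  f(x*)   = 64.8489

x* = (-1.1674, -2.707, 2.5441), lambda* = (-2.3409, 10.6537)


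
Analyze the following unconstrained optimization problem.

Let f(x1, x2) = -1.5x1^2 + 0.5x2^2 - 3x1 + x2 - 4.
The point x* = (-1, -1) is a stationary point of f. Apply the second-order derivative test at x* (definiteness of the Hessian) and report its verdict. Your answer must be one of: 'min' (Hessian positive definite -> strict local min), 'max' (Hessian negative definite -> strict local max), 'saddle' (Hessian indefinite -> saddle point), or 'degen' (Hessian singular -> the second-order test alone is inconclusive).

Compute the Hessian H = grad^2 f:
  H = [[-3, 0], [0, 1]]
Verify stationarity: grad f(x*) = H x* + g = (0, 0).
Eigenvalues of H: -3, 1.
Eigenvalues have mixed signs, so H is indefinite -> x* is a saddle point.

saddle


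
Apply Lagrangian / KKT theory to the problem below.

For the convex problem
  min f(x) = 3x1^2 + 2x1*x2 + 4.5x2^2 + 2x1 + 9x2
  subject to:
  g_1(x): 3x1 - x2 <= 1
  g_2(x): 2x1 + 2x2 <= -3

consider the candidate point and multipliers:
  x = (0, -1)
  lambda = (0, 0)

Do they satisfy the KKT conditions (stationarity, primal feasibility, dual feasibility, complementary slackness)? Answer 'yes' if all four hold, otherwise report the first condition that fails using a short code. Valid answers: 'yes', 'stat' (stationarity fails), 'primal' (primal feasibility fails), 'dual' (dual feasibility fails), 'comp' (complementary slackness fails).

Gradient of f: grad f(x) = Q x + c = (0, 0)
Constraint values g_i(x) = a_i^T x - b_i:
  g_1((0, -1)) = 0
  g_2((0, -1)) = 1
Stationarity residual: grad f(x) + sum_i lambda_i a_i = (0, 0)
  -> stationarity OK
Primal feasibility (all g_i <= 0): FAILS
Dual feasibility (all lambda_i >= 0): OK
Complementary slackness (lambda_i * g_i(x) = 0 for all i): OK

Verdict: the first failing condition is primal_feasibility -> primal.

primal


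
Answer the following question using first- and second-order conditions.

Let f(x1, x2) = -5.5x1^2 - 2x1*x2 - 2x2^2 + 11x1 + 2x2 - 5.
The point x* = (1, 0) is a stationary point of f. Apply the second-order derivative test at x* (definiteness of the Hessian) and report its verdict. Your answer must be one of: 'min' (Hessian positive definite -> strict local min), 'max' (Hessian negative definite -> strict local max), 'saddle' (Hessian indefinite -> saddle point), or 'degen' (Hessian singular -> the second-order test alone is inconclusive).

Compute the Hessian H = grad^2 f:
  H = [[-11, -2], [-2, -4]]
Verify stationarity: grad f(x*) = H x* + g = (0, 0).
Eigenvalues of H: -11.5311, -3.4689.
Both eigenvalues < 0, so H is negative definite -> x* is a strict local max.

max


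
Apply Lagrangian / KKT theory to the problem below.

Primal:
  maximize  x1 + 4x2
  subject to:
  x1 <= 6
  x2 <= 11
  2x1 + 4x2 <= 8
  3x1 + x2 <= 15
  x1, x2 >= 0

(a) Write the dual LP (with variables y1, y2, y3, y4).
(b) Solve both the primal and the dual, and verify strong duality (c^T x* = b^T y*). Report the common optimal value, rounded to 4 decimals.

The standard primal-dual pair for 'max c^T x s.t. A x <= b, x >= 0' is:
  Dual:  min b^T y  s.t.  A^T y >= c,  y >= 0.

So the dual LP is:
  minimize  6y1 + 11y2 + 8y3 + 15y4
  subject to:
    y1 + 2y3 + 3y4 >= 1
    y2 + 4y3 + y4 >= 4
    y1, y2, y3, y4 >= 0

Solving the primal: x* = (0, 2).
  primal value c^T x* = 8.
Solving the dual: y* = (0, 0, 1, 0).
  dual value b^T y* = 8.
Strong duality: c^T x* = b^T y*. Confirmed.

8


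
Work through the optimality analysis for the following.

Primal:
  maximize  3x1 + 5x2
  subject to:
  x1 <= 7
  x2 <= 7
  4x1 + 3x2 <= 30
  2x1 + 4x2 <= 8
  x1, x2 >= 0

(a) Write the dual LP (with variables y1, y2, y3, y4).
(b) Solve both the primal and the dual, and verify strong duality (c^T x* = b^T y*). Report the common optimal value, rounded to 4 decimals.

The standard primal-dual pair for 'max c^T x s.t. A x <= b, x >= 0' is:
  Dual:  min b^T y  s.t.  A^T y >= c,  y >= 0.

So the dual LP is:
  minimize  7y1 + 7y2 + 30y3 + 8y4
  subject to:
    y1 + 4y3 + 2y4 >= 3
    y2 + 3y3 + 4y4 >= 5
    y1, y2, y3, y4 >= 0

Solving the primal: x* = (4, 0).
  primal value c^T x* = 12.
Solving the dual: y* = (0, 0, 0, 1.5).
  dual value b^T y* = 12.
Strong duality: c^T x* = b^T y*. Confirmed.

12


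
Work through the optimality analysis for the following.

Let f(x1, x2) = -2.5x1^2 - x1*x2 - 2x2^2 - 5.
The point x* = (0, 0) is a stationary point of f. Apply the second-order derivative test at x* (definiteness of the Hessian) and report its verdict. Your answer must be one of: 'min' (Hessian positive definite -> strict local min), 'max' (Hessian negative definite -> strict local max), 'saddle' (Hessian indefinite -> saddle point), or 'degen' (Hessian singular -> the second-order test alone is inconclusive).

Compute the Hessian H = grad^2 f:
  H = [[-5, -1], [-1, -4]]
Verify stationarity: grad f(x*) = H x* + g = (0, 0).
Eigenvalues of H: -5.618, -3.382.
Both eigenvalues < 0, so H is negative definite -> x* is a strict local max.

max


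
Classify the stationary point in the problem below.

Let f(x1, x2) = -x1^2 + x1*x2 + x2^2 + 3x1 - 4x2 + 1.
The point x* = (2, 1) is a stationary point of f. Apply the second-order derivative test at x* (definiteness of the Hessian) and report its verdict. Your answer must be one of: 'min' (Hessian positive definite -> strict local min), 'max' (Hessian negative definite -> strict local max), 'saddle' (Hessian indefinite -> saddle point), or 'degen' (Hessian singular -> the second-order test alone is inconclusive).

Compute the Hessian H = grad^2 f:
  H = [[-2, 1], [1, 2]]
Verify stationarity: grad f(x*) = H x* + g = (0, 0).
Eigenvalues of H: -2.2361, 2.2361.
Eigenvalues have mixed signs, so H is indefinite -> x* is a saddle point.

saddle


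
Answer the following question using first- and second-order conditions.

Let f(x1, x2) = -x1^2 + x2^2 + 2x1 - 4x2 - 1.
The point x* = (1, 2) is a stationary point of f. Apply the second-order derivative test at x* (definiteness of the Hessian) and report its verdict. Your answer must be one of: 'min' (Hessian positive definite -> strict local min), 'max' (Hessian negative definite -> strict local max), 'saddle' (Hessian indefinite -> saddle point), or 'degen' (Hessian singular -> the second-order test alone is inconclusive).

Compute the Hessian H = grad^2 f:
  H = [[-2, 0], [0, 2]]
Verify stationarity: grad f(x*) = H x* + g = (0, 0).
Eigenvalues of H: -2, 2.
Eigenvalues have mixed signs, so H is indefinite -> x* is a saddle point.

saddle


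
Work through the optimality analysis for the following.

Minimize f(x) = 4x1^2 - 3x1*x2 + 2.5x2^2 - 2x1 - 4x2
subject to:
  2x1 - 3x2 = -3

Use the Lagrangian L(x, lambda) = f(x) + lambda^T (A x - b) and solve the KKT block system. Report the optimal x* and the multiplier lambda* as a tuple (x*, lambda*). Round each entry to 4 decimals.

Form the Lagrangian:
  L(x, lambda) = (1/2) x^T Q x + c^T x + lambda^T (A x - b)
Stationarity (grad_x L = 0): Q x + c + A^T lambda = 0.
Primal feasibility: A x = b.

This gives the KKT block system:
  [ Q   A^T ] [ x     ]   [-c ]
  [ A    0  ] [ lambda ] = [ b ]

Solving the linear system:
  x*      = (0.6964, 1.4643)
  lambda* = (0.4107)
  f(x*)   = -3.0089

x* = (0.6964, 1.4643), lambda* = (0.4107)


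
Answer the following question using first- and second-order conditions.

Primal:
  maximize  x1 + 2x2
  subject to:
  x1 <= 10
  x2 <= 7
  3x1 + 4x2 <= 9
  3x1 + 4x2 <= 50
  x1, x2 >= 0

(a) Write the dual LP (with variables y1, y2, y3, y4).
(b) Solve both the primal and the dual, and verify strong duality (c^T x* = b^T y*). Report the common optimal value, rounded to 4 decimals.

The standard primal-dual pair for 'max c^T x s.t. A x <= b, x >= 0' is:
  Dual:  min b^T y  s.t.  A^T y >= c,  y >= 0.

So the dual LP is:
  minimize  10y1 + 7y2 + 9y3 + 50y4
  subject to:
    y1 + 3y3 + 3y4 >= 1
    y2 + 4y3 + 4y4 >= 2
    y1, y2, y3, y4 >= 0

Solving the primal: x* = (0, 2.25).
  primal value c^T x* = 4.5.
Solving the dual: y* = (0, 0, 0.5, 0).
  dual value b^T y* = 4.5.
Strong duality: c^T x* = b^T y*. Confirmed.

4.5


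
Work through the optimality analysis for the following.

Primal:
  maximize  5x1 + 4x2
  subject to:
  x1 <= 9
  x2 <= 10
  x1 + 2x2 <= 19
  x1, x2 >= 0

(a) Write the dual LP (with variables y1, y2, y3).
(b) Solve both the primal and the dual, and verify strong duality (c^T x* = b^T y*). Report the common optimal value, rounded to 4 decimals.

The standard primal-dual pair for 'max c^T x s.t. A x <= b, x >= 0' is:
  Dual:  min b^T y  s.t.  A^T y >= c,  y >= 0.

So the dual LP is:
  minimize  9y1 + 10y2 + 19y3
  subject to:
    y1 + y3 >= 5
    y2 + 2y3 >= 4
    y1, y2, y3 >= 0

Solving the primal: x* = (9, 5).
  primal value c^T x* = 65.
Solving the dual: y* = (3, 0, 2).
  dual value b^T y* = 65.
Strong duality: c^T x* = b^T y*. Confirmed.

65
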